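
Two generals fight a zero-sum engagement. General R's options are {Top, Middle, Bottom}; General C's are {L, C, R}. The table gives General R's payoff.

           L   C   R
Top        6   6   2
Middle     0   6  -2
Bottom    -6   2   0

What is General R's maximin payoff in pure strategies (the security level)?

Row minima: Top → 2, Middle → -2, Bottom → -6.
The best of these is 2.

2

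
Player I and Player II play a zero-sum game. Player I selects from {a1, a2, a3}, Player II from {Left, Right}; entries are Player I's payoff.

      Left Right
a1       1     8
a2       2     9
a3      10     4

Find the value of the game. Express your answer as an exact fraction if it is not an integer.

82/13

Row minima: a1 → 1, a2 → 2, a3 → 4; maximin = 4.
Column maxima: Left → 10, Right → 9; minimax = 9.
4 ≠ 9, so there is no saddle point; optimal play is mixed.
a1 is strictly dominated by a2, so Player I never plays it.
On the remaining 2×2 (a2, a3 vs Left, Right):
Let Player I play a2 with probability p. Expected payoff against Left: 2p + 10(1−p) = −8p + 10; against Right: 9p + 4(1−p) = 5p + 4.
Setting these equal: −8p + 10 = 5p + 4 ⇒ −13p = -6 ⇒ p = 6/13, and the value is (-8)·(6/13) + 10 = 82/13.
For Player II: with q = P(Left), equating a2's and a3's payoffs gives −7q + 9 = 6q + 4 ⇒ q = 5/13.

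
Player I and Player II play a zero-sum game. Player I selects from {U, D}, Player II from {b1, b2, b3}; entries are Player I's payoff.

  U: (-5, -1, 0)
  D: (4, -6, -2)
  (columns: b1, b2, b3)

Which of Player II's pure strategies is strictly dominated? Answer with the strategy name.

b2 holds Player I's payoff strictly below b3 in every row: -1 < 0, -6 < -2.
So b3 is strictly dominated for Player II.

b3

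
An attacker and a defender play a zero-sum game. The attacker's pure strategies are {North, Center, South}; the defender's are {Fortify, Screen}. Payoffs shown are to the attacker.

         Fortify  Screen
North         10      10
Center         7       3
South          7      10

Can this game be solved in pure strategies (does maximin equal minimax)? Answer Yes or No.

Yes

Row minima: North → 10, Center → 3, South → 7; maximin = 10.
Column maxima: Fortify → 10, Screen → 10; minimax = 10.
maximin = minimax = 10, so a saddle point exists.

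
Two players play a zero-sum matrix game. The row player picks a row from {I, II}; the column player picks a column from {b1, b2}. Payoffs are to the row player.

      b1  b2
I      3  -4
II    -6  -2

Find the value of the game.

Row minima: I → -4, II → -6; maximin = -4.
Column maxima: b1 → 3, b2 → -2; minimax = -2.
-4 ≠ -2, so there is no saddle point; optimal play is mixed.
Let the row player play I with probability p. Expected payoff against b1: 3p + (-6)(1−p) = 9p − 6; against b2: (-4)p + (-2)(1−p) = −2p − 2.
Setting these equal: 9p − 6 = −2p − 2 ⇒ 11p = 4 ⇒ p = 4/11, and the value is (9)·(4/11) − 6 = -30/11.
For the column player: with q = P(b1), equating I's and II's payoffs gives 7q − 4 = −4q − 2 ⇒ q = 2/11.

-30/11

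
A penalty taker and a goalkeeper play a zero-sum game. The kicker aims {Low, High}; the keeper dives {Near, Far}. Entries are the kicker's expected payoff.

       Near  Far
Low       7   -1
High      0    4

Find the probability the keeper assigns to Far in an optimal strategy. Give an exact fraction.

Row minima: Low → -1, High → 0; maximin = 0.
Column maxima: Near → 7, Far → 4; minimax = 4.
0 ≠ 4, so there is no saddle point; optimal play is mixed.
Let the kicker play Low with probability p. Expected payoff against Near: 7p + 0(1−p) = 7p; against Far: (-1)p + 4(1−p) = −5p + 4.
Setting these equal: 7p = −5p + 4 ⇒ 12p = 4 ⇒ p = 1/3, and the value is (7)·(1/3) = 7/3.
For the keeper: with q = P(Near), equating Low's and High's payoffs gives 8q − 1 = −4q + 4 ⇒ q = 5/12.

7/12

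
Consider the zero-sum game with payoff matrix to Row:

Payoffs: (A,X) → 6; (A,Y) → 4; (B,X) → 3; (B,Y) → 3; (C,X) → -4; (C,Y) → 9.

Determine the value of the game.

Row minima: A → 4, B → 3, C → -4; maximin = 4.
Column maxima: X → 6, Y → 9; minimax = 6.
4 ≠ 6, so there is no saddle point; optimal play is mixed.
B is strictly dominated by A, so Row never plays it.
On the remaining 2×2 (A, C vs X, Y):
Let Row play A with probability p. Expected payoff against X: 6p + (-4)(1−p) = 10p − 4; against Y: 4p + 9(1−p) = −5p + 9.
Setting these equal: 10p − 4 = −5p + 9 ⇒ 15p = 13 ⇒ p = 13/15, and the value is (10)·(13/15) − 4 = 14/3.
For Column: with q = P(X), equating A's and C's payoffs gives 2q + 4 = −13q + 9 ⇒ q = 1/3.

14/3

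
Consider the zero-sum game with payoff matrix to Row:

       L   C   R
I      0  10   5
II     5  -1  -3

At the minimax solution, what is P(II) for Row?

5/13

Row minima: I → 0, II → -3; maximin = 0.
Column maxima: L → 5, C → 10, R → 5; minimax = 5.
0 ≠ 5, so there is no saddle point; optimal play is mixed.
C is strictly dominated by R (it gives Row strictly more in every row), so Column never plays it.
On the remaining 2×2 (I, II vs L, R):
Let Row play I with probability p. Expected payoff against L: 0p + 5(1−p) = −5p + 5; against R: 5p + (-3)(1−p) = 8p − 3.
Setting these equal: −5p + 5 = 8p − 3 ⇒ −13p = -8 ⇒ p = 8/13, and the value is (-5)·(8/13) + 5 = 25/13.
For Column: with q = P(L), equating I's and II's payoffs gives −5q + 5 = 8q − 3 ⇒ q = 8/13.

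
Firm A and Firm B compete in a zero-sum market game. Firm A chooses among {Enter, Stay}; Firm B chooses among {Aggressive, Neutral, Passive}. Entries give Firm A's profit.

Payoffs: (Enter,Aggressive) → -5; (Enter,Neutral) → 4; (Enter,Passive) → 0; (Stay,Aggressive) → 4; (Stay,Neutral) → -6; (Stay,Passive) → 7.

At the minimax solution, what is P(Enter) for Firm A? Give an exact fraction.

10/19

Row minima: Enter → -5, Stay → -6; maximin = -5.
Column maxima: Aggressive → 4, Neutral → 4, Passive → 7; minimax = 4.
-5 ≠ 4, so there is no saddle point; optimal play is mixed.
Passive is strictly dominated by Aggressive (it gives Firm A strictly more in every row), so Firm B never plays it.
On the remaining 2×2 (Enter, Stay vs Aggressive, Neutral):
Let Firm A play Enter with probability p. Expected payoff against Aggressive: (-5)p + 4(1−p) = −9p + 4; against Neutral: 4p + (-6)(1−p) = 10p − 6.
Setting these equal: −9p + 4 = 10p − 6 ⇒ −19p = -10 ⇒ p = 10/19, and the value is (-9)·(10/19) + 4 = -14/19.
For Firm B: with q = P(Aggressive), equating Enter's and Stay's payoffs gives −9q + 4 = 10q − 6 ⇒ q = 10/19.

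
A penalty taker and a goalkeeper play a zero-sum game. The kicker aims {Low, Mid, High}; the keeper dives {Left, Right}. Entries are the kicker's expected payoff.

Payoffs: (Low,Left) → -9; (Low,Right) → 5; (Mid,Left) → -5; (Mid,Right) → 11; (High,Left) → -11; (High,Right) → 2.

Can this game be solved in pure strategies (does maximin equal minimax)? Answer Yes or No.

Yes

Row minima: Low → -9, Mid → -5, High → -11; maximin = -5.
Column maxima: Left → -5, Right → 11; minimax = -5.
maximin = minimax = -5, so a saddle point exists.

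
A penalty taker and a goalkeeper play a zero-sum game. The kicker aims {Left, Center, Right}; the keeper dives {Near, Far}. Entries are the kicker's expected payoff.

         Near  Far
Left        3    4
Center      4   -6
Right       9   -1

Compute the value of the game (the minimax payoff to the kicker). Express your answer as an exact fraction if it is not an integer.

Row minima: Left → 3, Center → -6, Right → -1; maximin = 3.
Column maxima: Near → 9, Far → 4; minimax = 4.
3 ≠ 4, so there is no saddle point; optimal play is mixed.
Center is strictly dominated by Right, so the kicker never plays it.
On the remaining 2×2 (Left, Right vs Near, Far):
Let the kicker play Left with probability p. Expected payoff against Near: 3p + 9(1−p) = −6p + 9; against Far: 4p + (-1)(1−p) = 5p − 1.
Setting these equal: −6p + 9 = 5p − 1 ⇒ −11p = -10 ⇒ p = 10/11, and the value is (-6)·(10/11) + 9 = 39/11.
For the keeper: with q = P(Near), equating Left's and Right's payoffs gives −q + 4 = 10q − 1 ⇒ q = 5/11.

39/11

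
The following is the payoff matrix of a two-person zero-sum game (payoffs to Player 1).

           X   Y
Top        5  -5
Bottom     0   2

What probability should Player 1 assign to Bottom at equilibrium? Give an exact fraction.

5/6

Row minima: Top → -5, Bottom → 0; maximin = 0.
Column maxima: X → 5, Y → 2; minimax = 2.
0 ≠ 2, so there is no saddle point; optimal play is mixed.
Let Player 1 play Top with probability p. Expected payoff against X: 5p + 0(1−p) = 5p; against Y: (-5)p + 2(1−p) = −7p + 2.
Setting these equal: 5p = −7p + 2 ⇒ 12p = 2 ⇒ p = 1/6, and the value is (5)·(1/6) = 5/6.
For Player 2: with q = P(X), equating Top's and Bottom's payoffs gives 10q − 5 = −2q + 2 ⇒ q = 7/12.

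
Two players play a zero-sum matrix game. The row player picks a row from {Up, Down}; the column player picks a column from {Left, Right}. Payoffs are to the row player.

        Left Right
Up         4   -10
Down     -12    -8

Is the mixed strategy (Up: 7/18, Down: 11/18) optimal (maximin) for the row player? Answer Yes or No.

No

Against Left this mix gives (7/18)·4 + (11/18)·(-12) = -52/9.
Against Right this mix gives (7/18)·(-10) + (11/18)·(-8) = -79/9.
The column player will play Right, holding the row player to -79/9. Shifting weight toward the row that does better against Right would raise this floor (the equalizing mix achieves -76/9 against both Right and Left), so the proposed strategy is not optimal.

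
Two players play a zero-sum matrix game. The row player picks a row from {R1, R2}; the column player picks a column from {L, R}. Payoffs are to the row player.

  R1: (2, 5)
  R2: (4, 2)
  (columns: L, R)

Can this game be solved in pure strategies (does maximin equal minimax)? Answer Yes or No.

Row minima: R1 → 2, R2 → 2; maximin = 2.
Column maxima: L → 4, R → 5; minimax = 4.
2 ≠ 4, so no pure-strategy equilibrium exists.

No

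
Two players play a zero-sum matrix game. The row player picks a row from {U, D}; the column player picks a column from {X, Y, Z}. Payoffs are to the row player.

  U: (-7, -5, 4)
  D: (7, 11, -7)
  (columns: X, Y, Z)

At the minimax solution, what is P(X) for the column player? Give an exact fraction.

Row minima: U → -7, D → -7; maximin = -7.
Column maxima: X → 7, Y → 11, Z → 4; minimax = 4.
-7 ≠ 4, so there is no saddle point; optimal play is mixed.
Y is strictly dominated by X (it gives the row player strictly more in every row), so the column player never plays it.
On the remaining 2×2 (U, D vs X, Z):
Let the row player play U with probability p. Expected payoff against X: (-7)p + 7(1−p) = −14p + 7; against Z: 4p + (-7)(1−p) = 11p − 7.
Setting these equal: −14p + 7 = 11p − 7 ⇒ −25p = -14 ⇒ p = 14/25, and the value is (-14)·(14/25) + 7 = -21/25.
For the column player: with q = P(X), equating U's and D's payoffs gives −11q + 4 = 14q − 7 ⇒ q = 11/25.

11/25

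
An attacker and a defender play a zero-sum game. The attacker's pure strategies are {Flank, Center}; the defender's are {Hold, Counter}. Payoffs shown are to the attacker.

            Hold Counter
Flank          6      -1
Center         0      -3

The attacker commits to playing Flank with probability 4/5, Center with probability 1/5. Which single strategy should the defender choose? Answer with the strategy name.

Counter

If the defender plays Hold, the attacker's expected payoff is (4/5)·6 + (1/5)·0 = 24/5.
If the defender plays Counter, the attacker's expected payoff is (4/5)·(-1) + (1/5)·(-3) = -7/5.
The defender minimizes the attacker's payoff; the smallest is -7/5, so the best response is Counter.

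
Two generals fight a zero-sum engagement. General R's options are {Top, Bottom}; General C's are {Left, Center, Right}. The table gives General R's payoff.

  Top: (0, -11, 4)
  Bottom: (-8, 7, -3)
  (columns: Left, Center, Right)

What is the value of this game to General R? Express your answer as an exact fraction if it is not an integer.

-44/13

Row minima: Top → -11, Bottom → -8; maximin = -8.
Column maxima: Left → 0, Center → 7, Right → 4; minimax = 0.
-8 ≠ 0, so there is no saddle point; optimal play is mixed.
Right is strictly dominated by Left (it gives General R strictly more in every row), so General C never plays it.
On the remaining 2×2 (Top, Bottom vs Left, Center):
Let General R play Top with probability p. Expected payoff against Left: 0p + (-8)(1−p) = 8p − 8; against Center: (-11)p + 7(1−p) = −18p + 7.
Setting these equal: 8p − 8 = −18p + 7 ⇒ 26p = 15 ⇒ p = 15/26, and the value is (8)·(15/26) − 8 = -44/13.
For General C: with q = P(Left), equating Top's and Bottom's payoffs gives 11q − 11 = −15q + 7 ⇒ q = 9/13.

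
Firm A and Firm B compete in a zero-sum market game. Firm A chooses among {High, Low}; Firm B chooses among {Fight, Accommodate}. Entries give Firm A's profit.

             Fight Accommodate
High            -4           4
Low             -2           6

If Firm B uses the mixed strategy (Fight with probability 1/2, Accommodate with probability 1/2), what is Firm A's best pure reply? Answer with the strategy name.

Expected payoff of High: (1/2)·(-4) + (1/2)·4 = 0.
Expected payoff of Low: (1/2)·(-2) + (1/2)·6 = 2.
The largest is 2, so Firm A's best response is Low.

Low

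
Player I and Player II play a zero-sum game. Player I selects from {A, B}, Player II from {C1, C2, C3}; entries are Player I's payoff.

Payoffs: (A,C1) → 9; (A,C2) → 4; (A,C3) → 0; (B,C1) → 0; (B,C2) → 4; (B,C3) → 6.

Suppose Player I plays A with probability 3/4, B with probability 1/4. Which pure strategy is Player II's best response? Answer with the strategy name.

If Player II plays C1, Player I's expected payoff is (3/4)·9 + (1/4)·0 = 27/4.
If Player II plays C2, Player I's expected payoff is (3/4)·4 + (1/4)·4 = 4.
If Player II plays C3, Player I's expected payoff is (3/4)·0 + (1/4)·6 = 3/2.
Player II minimizes Player I's payoff; the smallest is 3/2, so the best response is C3.

C3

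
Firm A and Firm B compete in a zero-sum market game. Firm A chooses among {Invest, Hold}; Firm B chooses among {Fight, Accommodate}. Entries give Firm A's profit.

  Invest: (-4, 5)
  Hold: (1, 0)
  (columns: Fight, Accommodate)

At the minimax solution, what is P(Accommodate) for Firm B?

Row minima: Invest → -4, Hold → 0; maximin = 0.
Column maxima: Fight → 1, Accommodate → 5; minimax = 1.
0 ≠ 1, so there is no saddle point; optimal play is mixed.
Let Firm A play Invest with probability p. Expected payoff against Fight: (-4)p + 1(1−p) = −5p + 1; against Accommodate: 5p + 0(1−p) = 5p.
Setting these equal: −5p + 1 = 5p ⇒ −10p = -1 ⇒ p = 1/10, and the value is (-5)·(1/10) + 1 = 1/2.
For Firm B: with q = P(Fight), equating Invest's and Hold's payoffs gives −9q + 5 = q ⇒ q = 1/2.

1/2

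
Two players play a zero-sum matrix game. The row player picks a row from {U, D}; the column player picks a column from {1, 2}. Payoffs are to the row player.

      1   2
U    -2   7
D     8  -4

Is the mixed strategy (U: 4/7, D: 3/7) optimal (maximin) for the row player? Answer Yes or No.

Yes

Against 1 this mix gives (4/7)·(-2) + (3/7)·8 = 16/7.
Against 2 this mix gives (4/7)·7 + (3/7)·(-4) = 16/7.
All of the column player's active replies (1, 2) yield 16/7, and no column does worse for the row player. The mix makes the column player indifferent and guarantees 16/7, so it is optimal.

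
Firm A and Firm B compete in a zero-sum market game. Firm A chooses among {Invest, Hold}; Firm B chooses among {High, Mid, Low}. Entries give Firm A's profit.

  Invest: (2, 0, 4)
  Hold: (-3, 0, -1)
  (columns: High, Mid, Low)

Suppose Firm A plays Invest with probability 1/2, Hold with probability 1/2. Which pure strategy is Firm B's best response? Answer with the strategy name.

If Firm B plays High, Firm A's expected payoff is (1/2)·2 + (1/2)·(-3) = -1/2.
If Firm B plays Mid, Firm A's expected payoff is (1/2)·0 + (1/2)·0 = 0.
If Firm B plays Low, Firm A's expected payoff is (1/2)·4 + (1/2)·(-1) = 3/2.
Firm B minimizes Firm A's payoff; the smallest is -1/2, so the best response is High.

High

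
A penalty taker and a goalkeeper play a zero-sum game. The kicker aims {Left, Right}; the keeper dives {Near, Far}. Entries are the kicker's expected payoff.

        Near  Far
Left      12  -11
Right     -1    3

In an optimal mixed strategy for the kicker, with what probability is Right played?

23/27

Row minima: Left → -11, Right → -1; maximin = -1.
Column maxima: Near → 12, Far → 3; minimax = 3.
-1 ≠ 3, so there is no saddle point; optimal play is mixed.
Let the kicker play Left with probability p. Expected payoff against Near: 12p + (-1)(1−p) = 13p − 1; against Far: (-11)p + 3(1−p) = −14p + 3.
Setting these equal: 13p − 1 = −14p + 3 ⇒ 27p = 4 ⇒ p = 4/27, and the value is (13)·(4/27) − 1 = 25/27.
For the keeper: with q = P(Near), equating Left's and Right's payoffs gives 23q − 11 = −4q + 3 ⇒ q = 14/27.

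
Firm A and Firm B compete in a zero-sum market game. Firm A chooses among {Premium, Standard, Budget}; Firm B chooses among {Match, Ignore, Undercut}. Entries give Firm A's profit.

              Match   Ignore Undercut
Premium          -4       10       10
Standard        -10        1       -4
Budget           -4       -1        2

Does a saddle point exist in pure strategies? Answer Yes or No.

Row minima: Premium → -4, Standard → -10, Budget → -4; maximin = -4.
Column maxima: Match → -4, Ignore → 10, Undercut → 10; minimax = -4.
maximin = minimax = -4, so a saddle point exists.

Yes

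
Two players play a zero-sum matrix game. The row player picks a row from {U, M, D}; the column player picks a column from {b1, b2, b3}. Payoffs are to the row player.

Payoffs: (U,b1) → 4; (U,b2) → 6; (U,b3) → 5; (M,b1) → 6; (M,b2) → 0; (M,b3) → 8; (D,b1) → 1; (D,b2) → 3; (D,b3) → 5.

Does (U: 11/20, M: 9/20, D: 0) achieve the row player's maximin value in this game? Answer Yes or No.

Against b1 this mix gives (11/20)·4 + (9/20)·6 = 49/10.
Against b2 this mix gives (11/20)·6 + (9/20)·0 = 33/10.
Against b3 this mix gives (11/20)·5 + (9/20)·8 = 127/20.
The column player will play b2, holding the row player to 33/10. Shifting weight toward the row that does better against b2 would raise this floor (the equalizing mix achieves 9/2 against both b2 and b1), so the proposed strategy is not optimal.

No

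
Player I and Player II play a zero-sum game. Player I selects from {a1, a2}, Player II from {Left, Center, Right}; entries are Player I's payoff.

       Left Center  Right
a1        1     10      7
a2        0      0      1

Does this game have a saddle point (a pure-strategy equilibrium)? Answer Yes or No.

Yes

Row minima: a1 → 1, a2 → 0; maximin = 1.
Column maxima: Left → 1, Center → 10, Right → 7; minimax = 1.
maximin = minimax = 1, so a saddle point exists.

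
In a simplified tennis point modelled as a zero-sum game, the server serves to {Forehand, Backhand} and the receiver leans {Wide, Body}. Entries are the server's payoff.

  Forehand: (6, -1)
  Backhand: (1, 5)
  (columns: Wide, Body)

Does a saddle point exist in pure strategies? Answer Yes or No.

Row minima: Forehand → -1, Backhand → 1; maximin = 1.
Column maxima: Wide → 6, Body → 5; minimax = 5.
1 ≠ 5, so no pure-strategy equilibrium exists.

No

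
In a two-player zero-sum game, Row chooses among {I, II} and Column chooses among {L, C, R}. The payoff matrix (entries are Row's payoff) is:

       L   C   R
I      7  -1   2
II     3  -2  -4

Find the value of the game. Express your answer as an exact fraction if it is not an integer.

Row minima: I → -1, II → -4; maximin = -1.
Column maxima: L → 7, C → -1, R → 2; minimax = -1.
Since maximin = minimax = -1, there is a saddle point and the value is -1.

-1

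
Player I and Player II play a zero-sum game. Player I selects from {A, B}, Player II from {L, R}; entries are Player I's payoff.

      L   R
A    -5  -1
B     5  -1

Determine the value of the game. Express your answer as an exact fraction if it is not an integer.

-1

Row minima: A → -5, B → -1; maximin = -1.
Column maxima: L → 5, R → -1; minimax = -1.
Since maximin = minimax = -1, there is a saddle point and the value is -1.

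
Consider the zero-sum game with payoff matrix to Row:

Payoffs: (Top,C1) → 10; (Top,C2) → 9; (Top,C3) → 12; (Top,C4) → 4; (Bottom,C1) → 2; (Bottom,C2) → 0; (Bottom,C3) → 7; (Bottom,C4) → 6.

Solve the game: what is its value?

54/11

Row minima: Top → 4, Bottom → 0; maximin = 4.
Column maxima: C1 → 10, C2 → 9, C3 → 12, C4 → 6; minimax = 6.
4 ≠ 6, so there is no saddle point; optimal play is mixed.
C1 is strictly dominated by C2 (it gives Row strictly more in every row), so Column never plays it.
C3 is strictly dominated by C2 (it gives Row strictly more in every row), so Column never plays it.
On the remaining 2×2 (Top, Bottom vs C2, C4):
Let Row play Top with probability p. Expected payoff against C2: 9p + 0(1−p) = 9p; against C4: 4p + 6(1−p) = −2p + 6.
Setting these equal: 9p = −2p + 6 ⇒ 11p = 6 ⇒ p = 6/11, and the value is (9)·(6/11) = 54/11.
For Column: with q = P(C2), equating Top's and Bottom's payoffs gives 5q + 4 = −6q + 6 ⇒ q = 2/11.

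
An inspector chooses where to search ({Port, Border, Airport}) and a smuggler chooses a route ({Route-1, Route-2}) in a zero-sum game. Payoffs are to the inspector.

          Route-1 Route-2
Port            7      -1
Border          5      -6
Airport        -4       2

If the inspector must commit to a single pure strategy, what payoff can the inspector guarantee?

-1

Row minima: Port → -1, Border → -6, Airport → -4.
The best of these is -1.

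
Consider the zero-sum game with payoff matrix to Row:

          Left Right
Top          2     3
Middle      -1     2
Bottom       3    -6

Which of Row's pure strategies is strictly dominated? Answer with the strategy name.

Middle

Top gives a strictly higher payoff than Middle against every column: 2 > -1, 3 > 2.
So Middle is strictly dominated and Row never plays it.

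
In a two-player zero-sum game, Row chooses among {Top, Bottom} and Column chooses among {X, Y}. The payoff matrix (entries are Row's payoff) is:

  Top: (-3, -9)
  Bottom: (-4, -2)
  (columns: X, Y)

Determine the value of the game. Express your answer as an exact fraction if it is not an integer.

Row minima: Top → -9, Bottom → -4; maximin = -4.
Column maxima: X → -3, Y → -2; minimax = -3.
-4 ≠ -3, so there is no saddle point; optimal play is mixed.
Let Row play Top with probability p. Expected payoff against X: (-3)p + (-4)(1−p) = p − 4; against Y: (-9)p + (-2)(1−p) = −7p − 2.
Setting these equal: p − 4 = −7p − 2 ⇒ 8p = 2 ⇒ p = 1/4, and the value is (1)·(1/4) − 4 = -15/4.
For Column: with q = P(X), equating Top's and Bottom's payoffs gives 6q − 9 = −2q − 2 ⇒ q = 7/8.

-15/4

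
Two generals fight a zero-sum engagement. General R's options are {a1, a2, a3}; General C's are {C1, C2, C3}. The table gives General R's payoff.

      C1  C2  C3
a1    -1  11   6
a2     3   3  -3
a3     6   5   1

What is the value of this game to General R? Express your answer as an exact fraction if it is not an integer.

37/12

Row minima: a1 → -1, a2 → -3, a3 → 1; maximin = 1.
Column maxima: C1 → 6, C2 → 11, C3 → 6; minimax = 6.
1 ≠ 6, so there is no saddle point; optimal play is mixed.
a2 is strictly dominated by a3, so General R never plays it.
C2 is strictly dominated by C3 (it gives General R strictly more in every row), so General C never plays it.
On the remaining 2×2 (a1, a3 vs C1, C3):
Let General R play a1 with probability p. Expected payoff against C1: (-1)p + 6(1−p) = −7p + 6; against C3: 6p + 1(1−p) = 5p + 1.
Setting these equal: −7p + 6 = 5p + 1 ⇒ −12p = -5 ⇒ p = 5/12, and the value is (-7)·(5/12) + 6 = 37/12.
For General C: with q = P(C1), equating a1's and a3's payoffs gives −7q + 6 = 5q + 1 ⇒ q = 5/12.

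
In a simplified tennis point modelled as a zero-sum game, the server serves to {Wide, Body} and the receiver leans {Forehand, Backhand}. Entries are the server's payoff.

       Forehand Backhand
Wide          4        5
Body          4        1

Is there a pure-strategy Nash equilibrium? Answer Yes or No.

Yes

Row minima: Wide → 4, Body → 1; maximin = 4.
Column maxima: Forehand → 4, Backhand → 5; minimax = 4.
maximin = minimax = 4, so a saddle point exists.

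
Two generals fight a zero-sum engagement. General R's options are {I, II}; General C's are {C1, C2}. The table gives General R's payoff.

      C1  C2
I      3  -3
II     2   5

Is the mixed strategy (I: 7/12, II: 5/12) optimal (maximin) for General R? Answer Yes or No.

No

Against C1 this mix gives (7/12)·3 + (5/12)·2 = 31/12.
Against C2 this mix gives (7/12)·(-3) + (5/12)·5 = 1/3.
General C will play C2, holding General R to 1/3. Shifting weight toward the row that does better against C2 would raise this floor (the equalizing mix achieves 7/3 against both C2 and C1), so the proposed strategy is not optimal.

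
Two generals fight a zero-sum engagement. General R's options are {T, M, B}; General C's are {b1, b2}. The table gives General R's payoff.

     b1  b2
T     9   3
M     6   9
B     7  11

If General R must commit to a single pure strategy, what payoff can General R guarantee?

Row minima: T → 3, M → 6, B → 7.
The best of these is 7.

7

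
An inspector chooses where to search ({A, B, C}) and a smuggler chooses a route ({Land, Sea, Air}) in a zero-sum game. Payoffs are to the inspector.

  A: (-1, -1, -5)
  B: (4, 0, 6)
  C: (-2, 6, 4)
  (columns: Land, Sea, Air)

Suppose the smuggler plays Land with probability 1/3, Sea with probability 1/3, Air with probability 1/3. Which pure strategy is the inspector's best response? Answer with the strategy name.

Expected payoff of A: (1/3)·(-1) + (1/3)·(-1) + (1/3)·(-5) = -7/3.
Expected payoff of B: (1/3)·4 + (1/3)·0 + (1/3)·6 = 10/3.
Expected payoff of C: (1/3)·(-2) + (1/3)·6 + (1/3)·4 = 8/3.
The largest is 10/3, so the inspector's best response is B.

B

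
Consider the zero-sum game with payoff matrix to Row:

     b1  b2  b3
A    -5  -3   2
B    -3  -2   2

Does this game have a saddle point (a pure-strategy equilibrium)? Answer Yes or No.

Yes

Row minima: A → -5, B → -3; maximin = -3.
Column maxima: b1 → -3, b2 → -2, b3 → 2; minimax = -3.
maximin = minimax = -3, so a saddle point exists.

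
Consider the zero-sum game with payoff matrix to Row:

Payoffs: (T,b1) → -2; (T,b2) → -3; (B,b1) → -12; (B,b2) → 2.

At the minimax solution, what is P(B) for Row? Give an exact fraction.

1/15

Row minima: T → -3, B → -12; maximin = -3.
Column maxima: b1 → -2, b2 → 2; minimax = -2.
-3 ≠ -2, so there is no saddle point; optimal play is mixed.
Let Row play T with probability p. Expected payoff against b1: (-2)p + (-12)(1−p) = 10p − 12; against b2: (-3)p + 2(1−p) = −5p + 2.
Setting these equal: 10p − 12 = −5p + 2 ⇒ 15p = 14 ⇒ p = 14/15, and the value is (10)·(14/15) − 12 = -8/3.
For Column: with q = P(b1), equating T's and B's payoffs gives q − 3 = −14q + 2 ⇒ q = 1/3.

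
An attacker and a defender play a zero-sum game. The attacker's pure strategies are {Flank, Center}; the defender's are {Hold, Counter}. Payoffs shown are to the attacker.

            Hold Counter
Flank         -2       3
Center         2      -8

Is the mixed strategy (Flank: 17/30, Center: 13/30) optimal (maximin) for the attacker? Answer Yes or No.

Against Hold this mix gives (17/30)·(-2) + (13/30)·2 = -4/15.
Against Counter this mix gives (17/30)·3 + (13/30)·(-8) = -53/30.
The defender will play Counter, holding the attacker to -53/30. Shifting weight toward the row that does better against Counter would raise this floor (the equalizing mix achieves -2/3 against both Counter and Hold), so the proposed strategy is not optimal.

No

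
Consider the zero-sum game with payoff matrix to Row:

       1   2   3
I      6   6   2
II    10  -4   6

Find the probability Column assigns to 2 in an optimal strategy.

2/7

Row minima: I → 2, II → -4; maximin = 2.
Column maxima: 1 → 10, 2 → 6, 3 → 6; minimax = 6.
2 ≠ 6, so there is no saddle point; optimal play is mixed.
1 is strictly dominated by 3 (it gives Row strictly more in every row), so Column never plays it.
On the remaining 2×2 (I, II vs 2, 3):
Let Row play I with probability p. Expected payoff against 2: 6p + (-4)(1−p) = 10p − 4; against 3: 2p + 6(1−p) = −4p + 6.
Setting these equal: 10p − 4 = −4p + 6 ⇒ 14p = 10 ⇒ p = 5/7, and the value is (10)·(5/7) − 4 = 22/7.
For Column: with q = P(2), equating I's and II's payoffs gives 4q + 2 = −10q + 6 ⇒ q = 2/7.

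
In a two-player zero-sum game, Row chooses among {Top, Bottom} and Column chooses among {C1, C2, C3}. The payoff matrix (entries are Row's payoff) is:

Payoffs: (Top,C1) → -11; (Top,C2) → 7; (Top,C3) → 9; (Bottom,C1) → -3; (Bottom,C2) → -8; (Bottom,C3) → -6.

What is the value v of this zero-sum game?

-109/23

Row minima: Top → -11, Bottom → -8; maximin = -8.
Column maxima: C1 → -3, C2 → 7, C3 → 9; minimax = -3.
-8 ≠ -3, so there is no saddle point; optimal play is mixed.
C3 is strictly dominated by C2 (it gives Row strictly more in every row), so Column never plays it.
On the remaining 2×2 (Top, Bottom vs C1, C2):
Let Row play Top with probability p. Expected payoff against C1: (-11)p + (-3)(1−p) = −8p − 3; against C2: 7p + (-8)(1−p) = 15p − 8.
Setting these equal: −8p − 3 = 15p − 8 ⇒ −23p = -5 ⇒ p = 5/23, and the value is (-8)·(5/23) − 3 = -109/23.
For Column: with q = P(C1), equating Top's and Bottom's payoffs gives −18q + 7 = 5q − 8 ⇒ q = 15/23.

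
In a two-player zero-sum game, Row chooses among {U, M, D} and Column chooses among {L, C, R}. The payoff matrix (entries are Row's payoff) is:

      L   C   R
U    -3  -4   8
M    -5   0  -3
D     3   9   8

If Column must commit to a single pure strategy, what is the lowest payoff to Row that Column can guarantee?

Column maxima: L → 3, C → 9, R → 8.
The smallest of these is 3.

3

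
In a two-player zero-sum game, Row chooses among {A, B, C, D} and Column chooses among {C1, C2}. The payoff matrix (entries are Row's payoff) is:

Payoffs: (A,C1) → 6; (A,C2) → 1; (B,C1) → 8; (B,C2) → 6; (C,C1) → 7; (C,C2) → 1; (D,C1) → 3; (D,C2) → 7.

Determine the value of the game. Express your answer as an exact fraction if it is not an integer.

19/3

Row minima: A → 1, B → 6, C → 1, D → 3; maximin = 6.
Column maxima: C1 → 8, C2 → 7; minimax = 7.
6 ≠ 7, so there is no saddle point; optimal play is mixed.
A is strictly dominated by B, so Row never plays it.
C is strictly dominated by B, so Row never plays it.
On the remaining 2×2 (B, D vs C1, C2):
Let Row play B with probability p. Expected payoff against C1: 8p + 3(1−p) = 5p + 3; against C2: 6p + 7(1−p) = −p + 7.
Setting these equal: 5p + 3 = −p + 7 ⇒ 6p = 4 ⇒ p = 2/3, and the value is (5)·(2/3) + 3 = 19/3.
For Column: with q = P(C1), equating B's and D's payoffs gives 2q + 6 = −4q + 7 ⇒ q = 1/6.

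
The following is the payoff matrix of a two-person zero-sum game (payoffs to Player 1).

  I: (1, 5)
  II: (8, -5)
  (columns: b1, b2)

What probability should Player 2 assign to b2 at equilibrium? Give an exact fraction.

Row minima: I → 1, II → -5; maximin = 1.
Column maxima: b1 → 8, b2 → 5; minimax = 5.
1 ≠ 5, so there is no saddle point; optimal play is mixed.
Let Player 1 play I with probability p. Expected payoff against b1: 1p + 8(1−p) = −7p + 8; against b2: 5p + (-5)(1−p) = 10p − 5.
Setting these equal: −7p + 8 = 10p − 5 ⇒ −17p = -13 ⇒ p = 13/17, and the value is (-7)·(13/17) + 8 = 45/17.
For Player 2: with q = P(b1), equating I's and II's payoffs gives −4q + 5 = 13q − 5 ⇒ q = 10/17.

7/17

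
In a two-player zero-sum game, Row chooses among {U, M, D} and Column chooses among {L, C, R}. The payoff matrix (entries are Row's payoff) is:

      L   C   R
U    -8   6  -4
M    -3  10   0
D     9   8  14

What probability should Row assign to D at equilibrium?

Row minima: U → -8, M → -3, D → 8; maximin = 8.
Column maxima: L → 9, C → 10, R → 14; minimax = 9.
8 ≠ 9, so there is no saddle point; optimal play is mixed.
U is strictly dominated by M, so Row never plays it.
R is strictly dominated by L (it gives Row strictly more in every row), so Column never plays it.
On the remaining 2×2 (M, D vs L, C):
Let Row play M with probability p. Expected payoff against L: (-3)p + 9(1−p) = −12p + 9; against C: 10p + 8(1−p) = 2p + 8.
Setting these equal: −12p + 9 = 2p + 8 ⇒ −14p = -1 ⇒ p = 1/14, and the value is (-12)·(1/14) + 9 = 57/7.
For Column: with q = P(L), equating M's and D's payoffs gives −13q + 10 = q + 8 ⇒ q = 1/7.

13/14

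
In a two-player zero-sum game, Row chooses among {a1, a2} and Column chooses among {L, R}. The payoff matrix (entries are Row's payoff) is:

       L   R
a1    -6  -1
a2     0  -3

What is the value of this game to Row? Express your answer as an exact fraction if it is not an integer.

Row minima: a1 → -6, a2 → -3; maximin = -3.
Column maxima: L → 0, R → -1; minimax = -1.
-3 ≠ -1, so there is no saddle point; optimal play is mixed.
Let Row play a1 with probability p. Expected payoff against L: (-6)p + 0(1−p) = −6p; against R: (-1)p + (-3)(1−p) = 2p − 3.
Setting these equal: −6p = 2p − 3 ⇒ −8p = -3 ⇒ p = 3/8, and the value is (-6)·(3/8) = -9/4.
For Column: with q = P(L), equating a1's and a2's payoffs gives −5q − 1 = 3q − 3 ⇒ q = 1/4.

-9/4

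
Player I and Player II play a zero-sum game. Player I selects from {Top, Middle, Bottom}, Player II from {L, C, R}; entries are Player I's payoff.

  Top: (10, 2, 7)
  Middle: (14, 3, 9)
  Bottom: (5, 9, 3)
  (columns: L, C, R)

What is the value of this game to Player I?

Row minima: Top → 2, Middle → 3, Bottom → 3; maximin = 3.
Column maxima: L → 14, C → 9, R → 9; minimax = 9.
3 ≠ 9, so there is no saddle point; optimal play is mixed.
Top is strictly dominated by Middle, so Player I never plays it.
L is strictly dominated by R (it gives Player I strictly more in every row), so Player II never plays it.
On the remaining 2×2 (Middle, Bottom vs C, R):
Let Player I play Middle with probability p. Expected payoff against C: 3p + 9(1−p) = −6p + 9; against R: 9p + 3(1−p) = 6p + 3.
Setting these equal: −6p + 9 = 6p + 3 ⇒ −12p = -6 ⇒ p = 1/2, and the value is (-6)·(1/2) + 9 = 6.
For Player II: with q = P(C), equating Middle's and Bottom's payoffs gives −6q + 9 = 6q + 3 ⇒ q = 1/2.

6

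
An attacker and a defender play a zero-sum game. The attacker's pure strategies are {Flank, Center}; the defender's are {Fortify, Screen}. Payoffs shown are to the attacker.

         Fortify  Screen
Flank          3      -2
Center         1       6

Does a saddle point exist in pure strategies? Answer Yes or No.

Row minima: Flank → -2, Center → 1; maximin = 1.
Column maxima: Fortify → 3, Screen → 6; minimax = 3.
1 ≠ 3, so no pure-strategy equilibrium exists.

No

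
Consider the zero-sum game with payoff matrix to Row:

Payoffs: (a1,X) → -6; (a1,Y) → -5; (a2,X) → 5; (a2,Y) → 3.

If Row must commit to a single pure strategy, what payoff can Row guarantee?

Row minima: a1 → -6, a2 → 3.
The best of these is 3.

3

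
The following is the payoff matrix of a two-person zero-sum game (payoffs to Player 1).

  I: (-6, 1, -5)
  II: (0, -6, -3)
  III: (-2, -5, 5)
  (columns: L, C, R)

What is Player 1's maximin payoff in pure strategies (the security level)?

Row minima: I → -6, II → -6, III → -5.
The best of these is -5.

-5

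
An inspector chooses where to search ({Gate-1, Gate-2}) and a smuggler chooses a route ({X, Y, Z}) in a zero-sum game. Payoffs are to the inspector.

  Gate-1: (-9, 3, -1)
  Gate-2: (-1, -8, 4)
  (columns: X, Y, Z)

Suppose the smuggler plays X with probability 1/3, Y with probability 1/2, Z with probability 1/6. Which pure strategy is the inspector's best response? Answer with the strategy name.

Expected payoff of Gate-1: (1/3)·(-9) + (1/2)·3 + (1/6)·(-1) = -5/3.
Expected payoff of Gate-2: (1/3)·(-1) + (1/2)·(-8) + (1/6)·4 = -11/3.
The largest is -5/3, so the inspector's best response is Gate-1.

Gate-1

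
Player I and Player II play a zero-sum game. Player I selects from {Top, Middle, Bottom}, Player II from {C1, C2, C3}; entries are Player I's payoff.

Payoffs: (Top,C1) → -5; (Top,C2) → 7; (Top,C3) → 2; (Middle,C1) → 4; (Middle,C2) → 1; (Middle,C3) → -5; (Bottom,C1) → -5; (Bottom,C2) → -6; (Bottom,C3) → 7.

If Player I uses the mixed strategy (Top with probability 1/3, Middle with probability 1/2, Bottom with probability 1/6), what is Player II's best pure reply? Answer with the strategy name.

C3

If Player II plays C1, Player I's expected payoff is (1/3)·(-5) + (1/2)·4 + (1/6)·(-5) = -1/2.
If Player II plays C2, Player I's expected payoff is (1/3)·7 + (1/2)·1 + (1/6)·(-6) = 11/6.
If Player II plays C3, Player I's expected payoff is (1/3)·2 + (1/2)·(-5) + (1/6)·7 = -2/3.
Player II minimizes Player I's payoff; the smallest is -2/3, so the best response is C3.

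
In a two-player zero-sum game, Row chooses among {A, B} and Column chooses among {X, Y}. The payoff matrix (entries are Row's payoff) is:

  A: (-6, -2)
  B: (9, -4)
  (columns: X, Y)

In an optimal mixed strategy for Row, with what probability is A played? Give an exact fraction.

13/17

Row minima: A → -6, B → -4; maximin = -4.
Column maxima: X → 9, Y → -2; minimax = -2.
-4 ≠ -2, so there is no saddle point; optimal play is mixed.
Let Row play A with probability p. Expected payoff against X: (-6)p + 9(1−p) = −15p + 9; against Y: (-2)p + (-4)(1−p) = 2p − 4.
Setting these equal: −15p + 9 = 2p − 4 ⇒ −17p = -13 ⇒ p = 13/17, and the value is (-15)·(13/17) + 9 = -42/17.
For Column: with q = P(X), equating A's and B's payoffs gives −4q − 2 = 13q − 4 ⇒ q = 2/17.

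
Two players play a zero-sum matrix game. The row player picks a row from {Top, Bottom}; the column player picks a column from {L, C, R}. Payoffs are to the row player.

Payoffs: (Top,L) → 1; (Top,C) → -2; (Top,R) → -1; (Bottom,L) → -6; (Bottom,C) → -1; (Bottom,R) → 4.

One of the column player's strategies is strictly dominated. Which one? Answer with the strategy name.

C holds the row player's payoff strictly below R in every row: -2 < -1, -1 < 4.
So R is strictly dominated for the column player.

R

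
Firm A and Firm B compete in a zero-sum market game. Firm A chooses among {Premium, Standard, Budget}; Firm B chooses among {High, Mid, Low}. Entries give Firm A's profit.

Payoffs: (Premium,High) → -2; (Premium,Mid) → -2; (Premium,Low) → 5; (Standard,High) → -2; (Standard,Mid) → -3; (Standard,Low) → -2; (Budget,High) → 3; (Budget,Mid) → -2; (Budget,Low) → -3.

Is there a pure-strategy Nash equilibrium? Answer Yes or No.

Row minima: Premium → -2, Standard → -3, Budget → -3; maximin = -2.
Column maxima: High → 3, Mid → -2, Low → 5; minimax = -2.
maximin = minimax = -2, so a saddle point exists.

Yes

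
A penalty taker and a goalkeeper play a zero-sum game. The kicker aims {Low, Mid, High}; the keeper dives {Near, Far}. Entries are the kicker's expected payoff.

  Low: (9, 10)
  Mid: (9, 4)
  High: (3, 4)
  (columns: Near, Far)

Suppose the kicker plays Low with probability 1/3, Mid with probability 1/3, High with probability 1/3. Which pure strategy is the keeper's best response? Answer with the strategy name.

Far

If the keeper plays Near, the kicker's expected payoff is (1/3)·9 + (1/3)·9 + (1/3)·3 = 7.
If the keeper plays Far, the kicker's expected payoff is (1/3)·10 + (1/3)·4 + (1/3)·4 = 6.
The keeper minimizes the kicker's payoff; the smallest is 6, so the best response is Far.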